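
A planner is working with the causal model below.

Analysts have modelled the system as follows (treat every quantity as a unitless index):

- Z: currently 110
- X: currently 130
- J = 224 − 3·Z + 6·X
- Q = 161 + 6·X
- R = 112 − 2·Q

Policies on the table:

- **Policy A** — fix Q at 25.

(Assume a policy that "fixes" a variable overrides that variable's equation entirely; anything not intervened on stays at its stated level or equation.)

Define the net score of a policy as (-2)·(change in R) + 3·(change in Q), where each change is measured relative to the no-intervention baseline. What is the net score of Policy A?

-6412

Baseline:
  X = 130
  Q = 161 + 6·130 = 941
  R = 112 − 2·941 = -1770
Policy A (Q := 25):
  X = 130
  Q = 25
  R = 112 − 2·25 = 62
ΔR = 62 − (-1770) = 1832; ΔQ = 25 − 941 = -916
Score = (-2)·1832 + 3·(-916) = -6412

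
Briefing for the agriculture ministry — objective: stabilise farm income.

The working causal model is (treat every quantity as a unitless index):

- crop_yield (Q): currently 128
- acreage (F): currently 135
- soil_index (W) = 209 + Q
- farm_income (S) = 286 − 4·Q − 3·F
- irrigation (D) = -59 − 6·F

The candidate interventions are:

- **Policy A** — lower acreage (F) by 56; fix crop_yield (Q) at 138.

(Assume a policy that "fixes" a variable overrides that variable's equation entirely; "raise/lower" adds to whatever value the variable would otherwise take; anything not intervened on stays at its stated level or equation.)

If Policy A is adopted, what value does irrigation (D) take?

Policy A (F − 56, Q := 138):
  F = 135 − 56 = 79
  D = -59 − 6·79 = -533

-533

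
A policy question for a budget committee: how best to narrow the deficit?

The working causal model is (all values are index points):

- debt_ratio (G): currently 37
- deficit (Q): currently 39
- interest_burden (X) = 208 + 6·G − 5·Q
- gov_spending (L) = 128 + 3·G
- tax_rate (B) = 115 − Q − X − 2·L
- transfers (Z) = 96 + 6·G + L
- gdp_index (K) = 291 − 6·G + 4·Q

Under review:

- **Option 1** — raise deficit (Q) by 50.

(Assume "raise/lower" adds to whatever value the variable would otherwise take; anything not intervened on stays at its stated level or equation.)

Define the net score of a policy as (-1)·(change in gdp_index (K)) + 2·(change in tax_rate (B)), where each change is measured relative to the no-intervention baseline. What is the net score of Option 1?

200

Baseline:
  G = 37
  Q = 39
  X = 208 + 6·37 − 5·39 = 235
  L = 128 + 3·37 = 239
  B = 115 − 39 − 235 − 2·239 = -637
  K = 291 − 6·37 + 4·39 = 225
Option 1 (Q + 50):
  G = 37
  Q = 39 + 50 = 89
  X = 208 + 6·37 − 5·89 = -15
  L = 128 + 3·37 = 239
  B = 115 − 89 − (-15) − 2·239 = -437
  K = 291 − 6·37 + 4·89 = 425
ΔK = 425 − 225 = 200; ΔB = -437 − (-637) = 200
Score = (-1)·200 + 2·200 = 200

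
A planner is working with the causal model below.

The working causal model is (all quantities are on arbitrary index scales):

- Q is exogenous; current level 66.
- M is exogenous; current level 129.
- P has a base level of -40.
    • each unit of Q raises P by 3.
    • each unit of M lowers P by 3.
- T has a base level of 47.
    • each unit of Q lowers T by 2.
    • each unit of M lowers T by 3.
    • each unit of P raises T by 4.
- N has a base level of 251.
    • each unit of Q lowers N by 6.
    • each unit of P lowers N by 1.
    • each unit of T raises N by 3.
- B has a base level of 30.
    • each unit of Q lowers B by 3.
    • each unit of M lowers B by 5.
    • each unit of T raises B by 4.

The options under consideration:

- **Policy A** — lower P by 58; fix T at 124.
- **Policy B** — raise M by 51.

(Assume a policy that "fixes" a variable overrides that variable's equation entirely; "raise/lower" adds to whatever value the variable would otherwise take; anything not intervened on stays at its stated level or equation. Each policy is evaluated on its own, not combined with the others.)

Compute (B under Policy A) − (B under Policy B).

9363

Policy A (P − 58, T := 124):
  Q = 66
  M = 129
  P = -40 + 3·66 − 3·129 (−58 from intervention) = -287
  T = 124
  B = 30 − 3·66 − 5·129 + 4·124 = -317
Policy B (M + 51):
  Q = 66
  M = 129 + 51 = 180
  P = -40 + 3·66 − 3·180 = -382
  T = 47 − 2·66 − 3·180 + 4·(-382) = -2153
  B = 30 − 3·66 − 5·180 + 4·(-2153) = -9680
B: -317 − (-9680) = 9363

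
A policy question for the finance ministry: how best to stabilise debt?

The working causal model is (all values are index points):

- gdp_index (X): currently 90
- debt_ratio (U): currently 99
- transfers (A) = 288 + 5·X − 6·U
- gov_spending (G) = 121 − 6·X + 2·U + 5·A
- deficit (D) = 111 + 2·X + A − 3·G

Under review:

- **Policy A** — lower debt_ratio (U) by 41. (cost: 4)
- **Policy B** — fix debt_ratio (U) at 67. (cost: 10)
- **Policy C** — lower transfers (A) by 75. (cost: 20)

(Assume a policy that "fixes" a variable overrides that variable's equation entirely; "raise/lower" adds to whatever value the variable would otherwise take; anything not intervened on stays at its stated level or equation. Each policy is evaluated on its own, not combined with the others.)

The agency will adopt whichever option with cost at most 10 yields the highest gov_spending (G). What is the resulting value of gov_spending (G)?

1647

Policy A (U − 41):
  X = 90
  U = 99 − 41 = 58
  A = 288 + 5·90 − 6·58 = 390
  G = 121 − 6·90 + 2·58 + 5·390 = 1647
Policy B (U := 67):
  X = 90
  U = 67
  A = 288 + 5·90 − 6·67 = 336
  G = 121 − 6·90 + 2·67 + 5·336 = 1395
Comparing — Policy A: G=1647, Policy B: G=1395. Highest is 1647 (Policy A).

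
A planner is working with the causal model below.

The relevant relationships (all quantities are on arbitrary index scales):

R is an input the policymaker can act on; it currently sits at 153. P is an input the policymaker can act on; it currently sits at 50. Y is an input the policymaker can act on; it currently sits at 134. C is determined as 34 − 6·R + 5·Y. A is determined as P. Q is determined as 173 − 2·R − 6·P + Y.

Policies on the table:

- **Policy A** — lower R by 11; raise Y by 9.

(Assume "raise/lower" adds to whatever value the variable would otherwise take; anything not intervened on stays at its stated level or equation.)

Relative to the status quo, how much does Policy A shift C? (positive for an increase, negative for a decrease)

Baseline:
  R = 153
  Y = 134
  C = 34 − 6·153 + 5·134 = -214
Policy A (R − 11, Y + 9):
  R = 153 − 11 = 142
  Y = 134 + 9 = 143
  C = 34 − 6·142 + 5·143 = -103
Change in C: -103 − (-214) = 111

111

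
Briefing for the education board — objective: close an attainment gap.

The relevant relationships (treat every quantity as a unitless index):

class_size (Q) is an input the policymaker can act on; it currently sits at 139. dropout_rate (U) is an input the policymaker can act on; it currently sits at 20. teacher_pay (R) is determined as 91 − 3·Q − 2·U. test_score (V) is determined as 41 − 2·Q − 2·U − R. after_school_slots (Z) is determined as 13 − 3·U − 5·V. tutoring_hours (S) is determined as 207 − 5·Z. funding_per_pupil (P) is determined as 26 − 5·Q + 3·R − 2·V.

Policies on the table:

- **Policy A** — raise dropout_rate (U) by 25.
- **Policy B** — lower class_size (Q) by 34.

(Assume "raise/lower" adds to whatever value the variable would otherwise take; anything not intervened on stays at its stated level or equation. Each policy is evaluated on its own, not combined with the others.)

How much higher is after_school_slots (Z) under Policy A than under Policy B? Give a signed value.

-245

Policy A (U + 25):
  Q = 139
  U = 20 + 25 = 45
  R = 91 − 3·139 − 2·45 = -416
  V = 41 − 2·139 − 2·45 − (-416) = 89
  Z = 13 − 3·45 − 5·89 = -567
Policy B (Q − 34):
  Q = 139 − 34 = 105
  U = 20
  R = 91 − 3·105 − 2·20 = -264
  V = 41 − 2·105 − 2·20 − (-264) = 55
  Z = 13 − 3·20 − 5·55 = -322
Z: -567 − (-322) = -245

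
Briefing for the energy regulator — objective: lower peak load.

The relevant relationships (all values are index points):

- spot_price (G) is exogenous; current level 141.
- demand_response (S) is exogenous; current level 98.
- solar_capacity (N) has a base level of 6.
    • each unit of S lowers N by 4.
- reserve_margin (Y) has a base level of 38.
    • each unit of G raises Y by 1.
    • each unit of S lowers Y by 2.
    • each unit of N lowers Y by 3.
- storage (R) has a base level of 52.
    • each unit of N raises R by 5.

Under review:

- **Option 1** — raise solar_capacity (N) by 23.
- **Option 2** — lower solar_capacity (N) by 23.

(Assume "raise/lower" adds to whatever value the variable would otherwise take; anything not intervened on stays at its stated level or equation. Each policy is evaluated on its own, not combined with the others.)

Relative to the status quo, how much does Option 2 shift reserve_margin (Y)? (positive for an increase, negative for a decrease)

Baseline:
  G = 141
  S = 98
  N = 6 − 4·98 = -386
  Y = 38 + 141 − 2·98 − 3·(-386) = 1141
Option 2 (N − 23):
  G = 141
  S = 98
  N = 6 − 4·98 (−23 from intervention) = -409
  Y = 38 + 141 − 2·98 − 3·(-409) = 1210
Change in Y: 1210 − 1141 = 69

69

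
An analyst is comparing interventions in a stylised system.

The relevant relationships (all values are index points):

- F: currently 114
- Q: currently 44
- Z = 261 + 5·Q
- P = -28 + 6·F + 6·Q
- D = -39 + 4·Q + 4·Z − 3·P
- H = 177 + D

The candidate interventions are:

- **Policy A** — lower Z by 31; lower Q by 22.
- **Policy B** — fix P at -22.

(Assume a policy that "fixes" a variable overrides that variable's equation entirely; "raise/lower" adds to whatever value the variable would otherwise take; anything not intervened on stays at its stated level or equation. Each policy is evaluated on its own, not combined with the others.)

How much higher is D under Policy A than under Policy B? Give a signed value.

Policy A (Z − 31, Q − 22):
  F = 114
  Q = 44 − 22 = 22
  Z = 261 + 5·22 (−31 from intervention) = 340
  P = -28 + 6·114 + 6·22 = 788
  D = -39 + 4·22 + 4·340 − 3·788 = -955
Policy B (P := -22):
  F = 114
  Q = 44
  Z = 261 + 5·44 = 481
  P = -22
  D = -39 + 4·44 + 4·481 − 3·(-22) = 2127
D: -955 − 2127 = -3082

-3082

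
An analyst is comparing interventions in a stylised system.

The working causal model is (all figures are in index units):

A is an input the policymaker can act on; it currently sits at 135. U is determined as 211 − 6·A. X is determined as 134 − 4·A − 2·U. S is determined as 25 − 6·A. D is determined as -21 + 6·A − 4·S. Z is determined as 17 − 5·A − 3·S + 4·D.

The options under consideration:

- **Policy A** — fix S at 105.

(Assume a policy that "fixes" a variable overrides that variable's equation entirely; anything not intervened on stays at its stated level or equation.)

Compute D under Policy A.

369

Policy A (S := 105):
  A = 135
  S = 105
  D = -21 + 6·135 − 4·105 = 369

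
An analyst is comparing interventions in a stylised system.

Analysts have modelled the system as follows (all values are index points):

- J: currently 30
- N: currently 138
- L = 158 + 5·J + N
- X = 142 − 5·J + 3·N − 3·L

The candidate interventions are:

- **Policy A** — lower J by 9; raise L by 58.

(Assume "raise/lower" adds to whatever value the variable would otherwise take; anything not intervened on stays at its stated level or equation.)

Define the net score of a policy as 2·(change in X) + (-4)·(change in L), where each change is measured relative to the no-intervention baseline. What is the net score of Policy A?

Baseline:
  J = 30
  N = 138
  L = 158 + 5·30 + 138 = 446
  X = 142 − 5·30 + 3·138 − 3·446 = -932
Policy A (J − 9, L + 58):
  J = 30 − 9 = 21
  N = 138
  L = 158 + 5·21 + 138 (+58 from intervention) = 459
  X = 142 − 5·21 + 3·138 − 3·459 = -926
ΔX = -926 − (-932) = 6; ΔL = 459 − 446 = 13
Score = 2·6 + (-4)·13 = -40

-40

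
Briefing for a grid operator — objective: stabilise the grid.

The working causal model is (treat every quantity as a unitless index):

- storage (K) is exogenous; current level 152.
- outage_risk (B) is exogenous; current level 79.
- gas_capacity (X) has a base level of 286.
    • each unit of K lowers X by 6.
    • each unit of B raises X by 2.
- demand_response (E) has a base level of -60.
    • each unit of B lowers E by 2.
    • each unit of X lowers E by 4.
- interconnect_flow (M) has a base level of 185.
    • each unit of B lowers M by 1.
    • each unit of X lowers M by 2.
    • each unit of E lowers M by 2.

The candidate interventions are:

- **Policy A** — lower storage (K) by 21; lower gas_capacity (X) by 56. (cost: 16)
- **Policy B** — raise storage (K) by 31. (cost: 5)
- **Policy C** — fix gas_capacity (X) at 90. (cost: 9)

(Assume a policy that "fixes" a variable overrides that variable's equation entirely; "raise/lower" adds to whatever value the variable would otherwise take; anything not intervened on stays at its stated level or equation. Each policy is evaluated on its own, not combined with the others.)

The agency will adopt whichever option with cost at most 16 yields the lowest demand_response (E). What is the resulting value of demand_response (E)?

-578

Policy A (K − 21, X − 56):
  K = 152 − 21 = 131
  B = 79
  X = 286 − 6·131 + 2·79 (−56 from intervention) = -398
  E = -60 − 2·79 − 4·(-398) = 1374
Policy B (K + 31):
  K = 152 + 31 = 183
  B = 79
  X = 286 − 6·183 + 2·79 = -654
  E = -60 − 2·79 − 4·(-654) = 2398
Policy C (X := 90):
  K = 152
  B = 79
  X = 90
  E = -60 − 2·79 − 4·90 = -578
Comparing — Policy A: E=1374, Policy B: E=2398, Policy C: E=-578. Lowest is -578 (Policy C).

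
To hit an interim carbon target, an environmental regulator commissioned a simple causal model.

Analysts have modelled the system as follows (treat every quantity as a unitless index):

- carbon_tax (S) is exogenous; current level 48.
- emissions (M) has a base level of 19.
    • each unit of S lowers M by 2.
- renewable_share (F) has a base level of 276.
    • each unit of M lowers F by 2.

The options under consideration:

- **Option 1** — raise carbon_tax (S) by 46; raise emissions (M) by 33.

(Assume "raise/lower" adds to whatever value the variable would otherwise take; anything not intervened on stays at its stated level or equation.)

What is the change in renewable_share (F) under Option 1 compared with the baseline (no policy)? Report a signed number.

118

Baseline:
  S = 48
  M = 19 − 2·48 = -77
  F = 276 − 2·(-77) = 430
Option 1 (S + 46, M + 33):
  S = 48 + 46 = 94
  M = 19 − 2·94 (+33 from intervention) = -136
  F = 276 − 2·(-136) = 548
Change in F: 548 − 430 = 118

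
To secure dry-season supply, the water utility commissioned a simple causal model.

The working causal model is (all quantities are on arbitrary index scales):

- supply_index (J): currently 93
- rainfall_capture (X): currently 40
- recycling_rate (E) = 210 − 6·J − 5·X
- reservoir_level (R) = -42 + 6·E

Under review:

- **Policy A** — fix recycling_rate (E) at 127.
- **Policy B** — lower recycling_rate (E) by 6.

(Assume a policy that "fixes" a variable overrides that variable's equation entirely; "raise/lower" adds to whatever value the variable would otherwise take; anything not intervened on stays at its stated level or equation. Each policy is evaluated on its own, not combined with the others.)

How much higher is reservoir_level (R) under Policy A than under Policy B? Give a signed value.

4086

Policy A (E := 127):
  J = 93
  X = 40
  E = 127
  R = -42 + 6·127 = 720
Policy B (E − 6):
  J = 93
  X = 40
  E = 210 − 6·93 − 5·40 (−6 from intervention) = -554
  R = -42 + 6·(-554) = -3366
R: 720 − (-3366) = 4086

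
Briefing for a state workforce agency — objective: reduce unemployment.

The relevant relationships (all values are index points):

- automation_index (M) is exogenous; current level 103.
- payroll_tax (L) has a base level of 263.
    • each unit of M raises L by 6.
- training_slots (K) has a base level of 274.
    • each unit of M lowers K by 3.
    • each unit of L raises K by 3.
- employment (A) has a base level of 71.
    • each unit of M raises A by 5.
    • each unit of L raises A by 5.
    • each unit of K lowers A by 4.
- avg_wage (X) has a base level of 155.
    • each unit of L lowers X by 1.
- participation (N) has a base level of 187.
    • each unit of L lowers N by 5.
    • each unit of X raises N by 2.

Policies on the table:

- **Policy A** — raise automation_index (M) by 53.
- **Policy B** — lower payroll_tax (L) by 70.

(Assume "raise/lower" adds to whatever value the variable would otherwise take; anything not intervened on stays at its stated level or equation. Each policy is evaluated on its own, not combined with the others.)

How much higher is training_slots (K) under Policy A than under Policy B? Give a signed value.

1005

Policy A (M + 53):
  M = 103 + 53 = 156
  L = 263 + 6·156 = 1199
  K = 274 − 3·156 + 3·1199 = 3403
Policy B (L − 70):
  M = 103
  L = 263 + 6·103 (−70 from intervention) = 811
  K = 274 − 3·103 + 3·811 = 2398
K: 3403 − 2398 = 1005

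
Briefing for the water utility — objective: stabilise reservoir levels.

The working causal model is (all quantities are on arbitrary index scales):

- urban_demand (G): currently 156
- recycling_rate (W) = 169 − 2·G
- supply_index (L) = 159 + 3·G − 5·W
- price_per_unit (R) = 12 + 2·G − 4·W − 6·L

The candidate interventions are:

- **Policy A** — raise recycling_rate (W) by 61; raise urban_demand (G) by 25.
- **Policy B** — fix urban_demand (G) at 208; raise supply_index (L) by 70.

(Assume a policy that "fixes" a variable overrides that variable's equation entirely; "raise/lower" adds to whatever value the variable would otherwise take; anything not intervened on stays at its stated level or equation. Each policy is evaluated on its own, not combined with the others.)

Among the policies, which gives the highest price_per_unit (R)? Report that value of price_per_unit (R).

-7270

Policy A (W + 61, G + 25):
  G = 156 + 25 = 181
  W = 169 − 2·181 (+61 from intervention) = -132
  L = 159 + 3·181 − 5·(-132) = 1362
  R = 12 + 2·181 − 4·(-132) − 6·1362 = -7270
Policy B (G := 208, L + 70):
  G = 208
  W = 169 − 2·208 = -247
  L = 159 + 3·208 − 5·(-247) (+70 from intervention) = 2088
  R = 12 + 2·208 − 4·(-247) − 6·2088 = -11112
Comparing — Policy A: R=-7270, Policy B: R=-11112. Highest is -7270 (Policy A).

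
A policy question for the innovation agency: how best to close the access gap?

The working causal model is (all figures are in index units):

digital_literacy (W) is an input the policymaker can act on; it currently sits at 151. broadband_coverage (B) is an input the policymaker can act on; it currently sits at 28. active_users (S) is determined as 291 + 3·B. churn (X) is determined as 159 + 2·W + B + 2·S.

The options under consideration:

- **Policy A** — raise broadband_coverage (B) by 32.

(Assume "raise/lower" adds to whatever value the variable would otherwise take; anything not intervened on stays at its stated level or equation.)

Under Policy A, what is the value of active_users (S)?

Policy A (B + 32):
  B = 28 + 32 = 60
  S = 291 + 3·60 = 471

471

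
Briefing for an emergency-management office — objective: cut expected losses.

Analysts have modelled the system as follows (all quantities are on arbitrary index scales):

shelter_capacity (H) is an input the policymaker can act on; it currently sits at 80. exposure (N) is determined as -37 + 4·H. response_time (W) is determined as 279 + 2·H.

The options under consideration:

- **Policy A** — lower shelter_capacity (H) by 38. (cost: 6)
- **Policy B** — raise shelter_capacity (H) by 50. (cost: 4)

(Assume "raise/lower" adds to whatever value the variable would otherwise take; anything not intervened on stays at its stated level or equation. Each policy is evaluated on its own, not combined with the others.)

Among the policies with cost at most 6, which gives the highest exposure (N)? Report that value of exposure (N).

483

Policy A (H − 38):
  H = 80 − 38 = 42
  N = -37 + 4·42 = 131
Policy B (H + 50):
  H = 80 + 50 = 130
  N = -37 + 4·130 = 483
Comparing — Policy A: N=131, Policy B: N=483. Highest is 483 (Policy B).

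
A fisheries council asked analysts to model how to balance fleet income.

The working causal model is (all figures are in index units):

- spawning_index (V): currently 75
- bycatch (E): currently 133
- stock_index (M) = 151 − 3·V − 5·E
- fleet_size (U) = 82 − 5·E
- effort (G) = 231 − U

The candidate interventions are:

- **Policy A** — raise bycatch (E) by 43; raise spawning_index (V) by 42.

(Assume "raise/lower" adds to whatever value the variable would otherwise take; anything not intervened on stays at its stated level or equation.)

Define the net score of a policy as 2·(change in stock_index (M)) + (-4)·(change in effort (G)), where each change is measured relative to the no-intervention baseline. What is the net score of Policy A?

-1542

Baseline:
  V = 75
  E = 133
  M = 151 − 3·75 − 5·133 = -739
  U = 82 − 5·133 = -583
  G = 231 − (-583) = 814
Policy A (E + 43, V + 42):
  V = 75 + 42 = 117
  E = 133 + 43 = 176
  M = 151 − 3·117 − 5·176 = -1080
  U = 82 − 5·176 = -798
  G = 231 − (-798) = 1029
ΔM = -1080 − (-739) = -341; ΔG = 1029 − 814 = 215
Score = 2·(-341) + (-4)·215 = -1542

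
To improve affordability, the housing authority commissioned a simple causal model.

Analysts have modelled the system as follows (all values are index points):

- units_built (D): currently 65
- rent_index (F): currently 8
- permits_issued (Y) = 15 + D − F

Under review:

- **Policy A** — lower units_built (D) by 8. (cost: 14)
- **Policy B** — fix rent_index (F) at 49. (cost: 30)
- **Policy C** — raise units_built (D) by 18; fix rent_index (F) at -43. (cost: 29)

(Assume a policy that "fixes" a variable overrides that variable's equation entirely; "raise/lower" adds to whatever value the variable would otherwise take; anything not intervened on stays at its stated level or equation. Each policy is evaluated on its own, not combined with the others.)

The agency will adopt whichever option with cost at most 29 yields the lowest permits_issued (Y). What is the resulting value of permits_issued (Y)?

64

Policy A (D − 8):
  D = 65 − 8 = 57
  F = 8
  Y = 15 + 57 − 8 = 64
Policy C (D + 18, F := -43):
  D = 65 + 18 = 83
  F = -43
  Y = 15 + 83 − (-43) = 141
Comparing — Policy A: Y=64, Policy C: Y=141. Lowest is 64 (Policy A).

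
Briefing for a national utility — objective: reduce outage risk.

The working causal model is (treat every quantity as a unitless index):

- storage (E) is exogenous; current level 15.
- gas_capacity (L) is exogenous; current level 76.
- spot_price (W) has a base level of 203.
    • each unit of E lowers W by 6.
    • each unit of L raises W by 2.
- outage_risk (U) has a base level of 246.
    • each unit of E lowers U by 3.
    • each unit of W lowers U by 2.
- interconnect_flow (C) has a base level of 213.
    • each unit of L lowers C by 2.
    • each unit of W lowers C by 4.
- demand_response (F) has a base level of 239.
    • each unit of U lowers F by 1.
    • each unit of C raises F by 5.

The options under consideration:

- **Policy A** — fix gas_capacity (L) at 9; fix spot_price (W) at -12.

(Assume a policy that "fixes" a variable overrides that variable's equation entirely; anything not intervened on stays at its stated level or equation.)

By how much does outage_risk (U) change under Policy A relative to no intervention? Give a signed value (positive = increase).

554

Baseline:
  E = 15
  L = 76
  W = 203 − 6·15 + 2·76 = 265
  U = 246 − 3·15 − 2·265 = -329
Policy A (L := 9, W := -12):
  E = 15
  L = 9
  W = -12
  U = 246 − 3·15 − 2·(-12) = 225
Change in U: 225 − (-329) = 554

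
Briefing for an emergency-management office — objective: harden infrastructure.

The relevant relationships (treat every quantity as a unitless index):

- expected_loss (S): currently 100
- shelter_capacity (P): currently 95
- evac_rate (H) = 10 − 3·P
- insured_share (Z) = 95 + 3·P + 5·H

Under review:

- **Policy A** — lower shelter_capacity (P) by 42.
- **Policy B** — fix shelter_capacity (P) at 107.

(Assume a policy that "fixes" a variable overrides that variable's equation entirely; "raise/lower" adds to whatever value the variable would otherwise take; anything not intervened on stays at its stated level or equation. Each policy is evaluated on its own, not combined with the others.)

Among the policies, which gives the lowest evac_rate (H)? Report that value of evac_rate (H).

Policy A (P − 42):
  P = 95 − 42 = 53
  H = 10 − 3·53 = -149
Policy B (P := 107):
  P = 107
  H = 10 − 3·107 = -311
Comparing — Policy A: H=-149, Policy B: H=-311. Lowest is -311 (Policy B).

-311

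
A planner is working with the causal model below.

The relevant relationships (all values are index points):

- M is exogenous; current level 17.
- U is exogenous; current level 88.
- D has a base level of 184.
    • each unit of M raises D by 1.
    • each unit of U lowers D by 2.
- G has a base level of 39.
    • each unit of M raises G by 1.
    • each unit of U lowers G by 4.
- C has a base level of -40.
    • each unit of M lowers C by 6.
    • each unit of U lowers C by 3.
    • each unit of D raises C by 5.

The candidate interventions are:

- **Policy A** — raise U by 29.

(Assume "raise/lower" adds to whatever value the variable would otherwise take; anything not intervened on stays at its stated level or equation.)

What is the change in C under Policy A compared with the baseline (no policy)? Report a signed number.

Baseline:
  M = 17
  U = 88
  D = 184 + 17 − 2·88 = 25
  C = -40 − 6·17 − 3·88 + 5·25 = -281
Policy A (U + 29):
  M = 17
  U = 88 + 29 = 117
  D = 184 + 17 − 2·117 = -33
  C = -40 − 6·17 − 3·117 + 5·(-33) = -658
Change in C: -658 − (-281) = -377

-377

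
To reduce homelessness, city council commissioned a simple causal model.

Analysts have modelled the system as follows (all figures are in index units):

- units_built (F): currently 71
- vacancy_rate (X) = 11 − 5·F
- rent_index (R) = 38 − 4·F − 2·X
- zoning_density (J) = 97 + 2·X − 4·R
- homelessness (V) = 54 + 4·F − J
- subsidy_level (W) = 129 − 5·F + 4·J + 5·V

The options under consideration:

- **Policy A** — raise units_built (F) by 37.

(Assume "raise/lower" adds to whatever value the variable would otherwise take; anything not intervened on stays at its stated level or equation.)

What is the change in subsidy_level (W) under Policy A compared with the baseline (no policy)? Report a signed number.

Baseline:
  F = 71
  X = 11 − 5·71 = -344
  R = 38 − 4·71 − 2·(-344) = 442
  J = 97 + 2·(-344) − 4·442 = -2359
  V = 54 + 4·71 − (-2359) = 2697
  W = 129 − 5·71 + 4·(-2359) + 5·2697 = 3823
Policy A (F + 37):
  F = 71 + 37 = 108
  X = 11 − 5·108 = -529
  R = 38 − 4·108 − 2·(-529) = 664
  J = 97 + 2·(-529) − 4·664 = -3617
  V = 54 + 4·108 − (-3617) = 4103
  W = 129 − 5·108 + 4·(-3617) + 5·4103 = 5636
Change in W: 5636 − 3823 = 1813

1813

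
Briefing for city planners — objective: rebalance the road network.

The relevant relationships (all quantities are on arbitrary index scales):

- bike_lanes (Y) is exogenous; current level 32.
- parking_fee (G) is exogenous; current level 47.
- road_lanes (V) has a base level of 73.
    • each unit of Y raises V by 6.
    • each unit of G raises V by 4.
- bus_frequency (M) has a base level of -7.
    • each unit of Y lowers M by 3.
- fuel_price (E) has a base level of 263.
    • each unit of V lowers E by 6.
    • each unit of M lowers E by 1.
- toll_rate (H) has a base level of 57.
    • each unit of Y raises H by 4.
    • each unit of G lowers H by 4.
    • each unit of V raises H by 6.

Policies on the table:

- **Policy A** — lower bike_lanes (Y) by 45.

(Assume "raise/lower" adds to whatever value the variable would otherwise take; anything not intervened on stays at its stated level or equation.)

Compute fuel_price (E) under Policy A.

Policy A (Y − 45):
  Y = 32 − 45 = -13
  G = 47
  V = 73 + 6·(-13) + 4·47 = 183
  M = -7 − 3·(-13) = 32
  E = 263 − 6·183 − 32 = -867

-867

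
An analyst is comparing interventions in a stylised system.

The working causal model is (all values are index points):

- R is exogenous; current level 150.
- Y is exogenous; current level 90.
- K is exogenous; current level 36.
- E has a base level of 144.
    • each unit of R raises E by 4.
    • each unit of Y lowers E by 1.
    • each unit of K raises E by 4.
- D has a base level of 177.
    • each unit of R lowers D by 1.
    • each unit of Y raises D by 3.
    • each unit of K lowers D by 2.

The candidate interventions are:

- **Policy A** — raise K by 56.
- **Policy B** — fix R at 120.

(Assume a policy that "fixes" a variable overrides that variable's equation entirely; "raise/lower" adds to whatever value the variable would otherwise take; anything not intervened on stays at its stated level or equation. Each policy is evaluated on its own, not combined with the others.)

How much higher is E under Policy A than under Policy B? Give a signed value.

Policy A (K + 56):
  R = 150
  Y = 90
  K = 36 + 56 = 92
  E = 144 + 4·150 − 90 + 4·92 = 1022
Policy B (R := 120):
  R = 120
  Y = 90
  K = 36
  E = 144 + 4·120 − 90 + 4·36 = 678
E: 1022 − 678 = 344

344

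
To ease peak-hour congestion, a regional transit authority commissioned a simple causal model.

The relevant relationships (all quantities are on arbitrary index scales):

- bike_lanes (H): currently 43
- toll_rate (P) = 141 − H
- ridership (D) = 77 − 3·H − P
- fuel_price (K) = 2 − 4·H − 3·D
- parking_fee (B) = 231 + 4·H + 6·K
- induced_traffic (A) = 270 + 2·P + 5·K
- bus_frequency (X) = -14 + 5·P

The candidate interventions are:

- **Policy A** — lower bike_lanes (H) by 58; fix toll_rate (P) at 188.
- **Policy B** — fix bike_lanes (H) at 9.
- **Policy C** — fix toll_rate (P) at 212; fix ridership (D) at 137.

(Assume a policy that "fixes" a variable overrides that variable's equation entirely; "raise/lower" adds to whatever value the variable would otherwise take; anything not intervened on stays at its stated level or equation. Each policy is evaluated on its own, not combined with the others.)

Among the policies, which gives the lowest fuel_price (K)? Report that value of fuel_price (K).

Policy A (H − 58, P := 188):
  H = 43 − 58 = -15
  P = 188
  D = 77 − 3·(-15) − 188 = -66
  K = 2 − 4·(-15) − 3·(-66) = 260
Policy B (H := 9):
  H = 9
  P = 141 − 9 = 132
  D = 77 − 3·9 − 132 = -82
  K = 2 − 4·9 − 3·(-82) = 212
Policy C (P := 212, D := 137):
  H = 43
  P = 212
  D = 137
  K = 2 − 4·43 − 3·137 = -581
Comparing — Policy A: K=260, Policy B: K=212, Policy C: K=-581. Lowest is -581 (Policy C).

-581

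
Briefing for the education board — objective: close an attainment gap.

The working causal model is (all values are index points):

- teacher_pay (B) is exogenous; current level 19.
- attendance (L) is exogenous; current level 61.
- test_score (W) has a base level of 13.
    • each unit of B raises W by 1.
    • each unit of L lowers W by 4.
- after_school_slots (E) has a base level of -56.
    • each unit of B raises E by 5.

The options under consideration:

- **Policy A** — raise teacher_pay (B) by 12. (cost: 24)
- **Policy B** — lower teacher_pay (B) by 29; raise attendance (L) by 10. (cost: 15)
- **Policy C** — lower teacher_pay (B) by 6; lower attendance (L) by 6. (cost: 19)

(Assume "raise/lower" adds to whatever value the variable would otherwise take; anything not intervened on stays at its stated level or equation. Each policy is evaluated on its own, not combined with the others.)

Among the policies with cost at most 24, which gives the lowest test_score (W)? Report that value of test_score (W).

Policy A (B + 12):
  B = 19 + 12 = 31
  L = 61
  W = 13 + 31 − 4·61 = -200
Policy B (B − 29, L + 10):
  B = 19 − 29 = -10
  L = 61 + 10 = 71
  W = 13 + (-10) − 4·71 = -281
Policy C (B − 6, L − 6):
  B = 19 − 6 = 13
  L = 61 − 6 = 55
  W = 13 + 13 − 4·55 = -194
Comparing — Policy A: W=-200, Policy B: W=-281, Policy C: W=-194. Lowest is -281 (Policy B).

-281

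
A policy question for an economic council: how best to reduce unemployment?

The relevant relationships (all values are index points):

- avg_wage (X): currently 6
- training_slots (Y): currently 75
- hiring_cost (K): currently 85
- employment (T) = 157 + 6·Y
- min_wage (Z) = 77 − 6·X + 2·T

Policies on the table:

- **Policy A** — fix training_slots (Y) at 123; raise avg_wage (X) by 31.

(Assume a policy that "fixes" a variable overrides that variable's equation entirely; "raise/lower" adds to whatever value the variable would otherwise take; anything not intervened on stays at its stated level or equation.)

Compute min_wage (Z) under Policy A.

1645

Policy A (Y := 123, X + 31):
  X = 6 + 31 = 37
  Y = 123
  T = 157 + 6·123 = 895
  Z = 77 − 6·37 + 2·895 = 1645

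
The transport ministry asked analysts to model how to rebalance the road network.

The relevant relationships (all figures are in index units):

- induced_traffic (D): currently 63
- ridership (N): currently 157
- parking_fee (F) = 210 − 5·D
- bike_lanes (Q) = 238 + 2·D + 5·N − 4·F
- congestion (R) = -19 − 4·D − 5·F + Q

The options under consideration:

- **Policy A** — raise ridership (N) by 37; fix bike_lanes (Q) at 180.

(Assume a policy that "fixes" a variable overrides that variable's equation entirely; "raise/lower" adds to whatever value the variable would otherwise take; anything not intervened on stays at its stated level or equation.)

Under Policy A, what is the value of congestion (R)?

Policy A (N + 37, Q := 180):
  D = 63
  N = 157 + 37 = 194
  F = 210 − 5·63 = -105
  Q = 180
  R = -19 − 4·63 − 5·(-105) + 180 = 434

434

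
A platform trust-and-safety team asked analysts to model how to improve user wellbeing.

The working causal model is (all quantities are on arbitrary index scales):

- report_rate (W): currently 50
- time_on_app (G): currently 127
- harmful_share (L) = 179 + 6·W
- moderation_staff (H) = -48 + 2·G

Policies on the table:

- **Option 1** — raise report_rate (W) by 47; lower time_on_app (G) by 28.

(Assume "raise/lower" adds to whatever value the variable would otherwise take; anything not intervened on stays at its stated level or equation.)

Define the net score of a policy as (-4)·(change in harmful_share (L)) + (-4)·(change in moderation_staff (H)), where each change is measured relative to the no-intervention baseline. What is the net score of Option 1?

-904

Baseline:
  W = 50
  G = 127
  L = 179 + 6·50 = 479
  H = -48 + 2·127 = 206
Option 1 (W + 47, G − 28):
  W = 50 + 47 = 97
  G = 127 − 28 = 99
  L = 179 + 6·97 = 761
  H = -48 + 2·99 = 150
ΔL = 761 − 479 = 282; ΔH = 150 − 206 = -56
Score = (-4)·282 + (-4)·(-56) = -904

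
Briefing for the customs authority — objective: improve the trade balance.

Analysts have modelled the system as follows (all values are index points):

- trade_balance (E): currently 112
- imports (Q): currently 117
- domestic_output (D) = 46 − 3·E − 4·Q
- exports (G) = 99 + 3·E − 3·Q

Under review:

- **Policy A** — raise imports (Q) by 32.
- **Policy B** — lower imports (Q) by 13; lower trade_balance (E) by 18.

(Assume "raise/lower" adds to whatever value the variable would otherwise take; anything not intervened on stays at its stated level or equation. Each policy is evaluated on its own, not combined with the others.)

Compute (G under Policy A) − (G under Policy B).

-81

Policy A (Q + 32):
  E = 112
  Q = 117 + 32 = 149
  G = 99 + 3·112 − 3·149 = -12
Policy B (Q − 13, E − 18):
  E = 112 − 18 = 94
  Q = 117 − 13 = 104
  G = 99 + 3·94 − 3·104 = 69
G: -12 − 69 = -81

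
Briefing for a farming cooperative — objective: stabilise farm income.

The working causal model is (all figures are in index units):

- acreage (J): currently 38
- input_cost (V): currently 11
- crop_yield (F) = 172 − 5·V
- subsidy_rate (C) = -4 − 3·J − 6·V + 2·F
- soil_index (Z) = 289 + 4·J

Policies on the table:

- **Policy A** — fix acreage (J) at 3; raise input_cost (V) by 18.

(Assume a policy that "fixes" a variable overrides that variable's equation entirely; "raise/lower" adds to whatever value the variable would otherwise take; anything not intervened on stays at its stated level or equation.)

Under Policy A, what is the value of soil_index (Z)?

301

Policy A (J := 3, V + 18):
  J = 3
  Z = 289 + 4·3 = 301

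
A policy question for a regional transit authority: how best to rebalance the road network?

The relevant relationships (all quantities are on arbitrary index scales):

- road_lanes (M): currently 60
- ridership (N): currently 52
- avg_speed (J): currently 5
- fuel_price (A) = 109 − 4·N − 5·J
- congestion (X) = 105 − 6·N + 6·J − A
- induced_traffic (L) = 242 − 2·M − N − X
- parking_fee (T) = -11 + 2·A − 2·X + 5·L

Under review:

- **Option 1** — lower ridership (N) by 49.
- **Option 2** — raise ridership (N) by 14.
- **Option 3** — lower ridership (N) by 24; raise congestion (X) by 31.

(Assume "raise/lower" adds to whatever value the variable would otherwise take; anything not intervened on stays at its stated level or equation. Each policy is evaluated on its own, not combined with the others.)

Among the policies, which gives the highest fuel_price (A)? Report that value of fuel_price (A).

72

Option 1 (N − 49):
  N = 52 − 49 = 3
  J = 5
  A = 109 − 4·3 − 5·5 = 72
Option 2 (N + 14):
  N = 52 + 14 = 66
  J = 5
  A = 109 − 4·66 − 5·5 = -180
Option 3 (N − 24, X + 31):
  N = 52 − 24 = 28
  J = 5
  A = 109 − 4·28 − 5·5 = -28
Comparing — Option 1: A=72, Option 2: A=-180, Option 3: A=-28. Highest is 72 (Option 1).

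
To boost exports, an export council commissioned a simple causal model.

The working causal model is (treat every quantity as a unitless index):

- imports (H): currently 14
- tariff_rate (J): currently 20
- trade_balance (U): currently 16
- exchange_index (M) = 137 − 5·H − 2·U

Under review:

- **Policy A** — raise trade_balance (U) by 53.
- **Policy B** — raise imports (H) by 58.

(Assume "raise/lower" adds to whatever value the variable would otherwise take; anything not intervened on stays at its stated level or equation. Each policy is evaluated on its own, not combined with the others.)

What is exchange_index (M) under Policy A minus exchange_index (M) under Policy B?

184

Policy A (U + 53):
  H = 14
  U = 16 + 53 = 69
  M = 137 − 5·14 − 2·69 = -71
Policy B (H + 58):
  H = 14 + 58 = 72
  U = 16
  M = 137 − 5·72 − 2·16 = -255
M: -71 − (-255) = 184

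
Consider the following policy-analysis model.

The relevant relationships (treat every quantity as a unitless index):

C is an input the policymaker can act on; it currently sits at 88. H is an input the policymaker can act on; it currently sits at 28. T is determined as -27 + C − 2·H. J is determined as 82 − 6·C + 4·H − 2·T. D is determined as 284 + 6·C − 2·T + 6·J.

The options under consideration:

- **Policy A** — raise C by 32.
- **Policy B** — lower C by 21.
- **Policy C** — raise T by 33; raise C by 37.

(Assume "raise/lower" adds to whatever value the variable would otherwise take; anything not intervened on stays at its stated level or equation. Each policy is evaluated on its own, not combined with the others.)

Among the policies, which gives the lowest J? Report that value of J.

Policy A (C + 32):
  C = 88 + 32 = 120
  H = 28
  T = -27 + 120 − 2·28 = 37
  J = 82 − 6·120 + 4·28 − 2·37 = -600
Policy B (C − 21):
  C = 88 − 21 = 67
  H = 28
  T = -27 + 67 − 2·28 = -16
  J = 82 − 6·67 + 4·28 − 2·(-16) = -176
Policy C (T + 33, C + 37):
  C = 88 + 37 = 125
  H = 28
  T = -27 + 125 − 2·28 (+33 from intervention) = 75
  J = 82 − 6·125 + 4·28 − 2·75 = -706
Comparing — Policy A: J=-600, Policy B: J=-176, Policy C: J=-706. Lowest is -706 (Policy C).

-706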